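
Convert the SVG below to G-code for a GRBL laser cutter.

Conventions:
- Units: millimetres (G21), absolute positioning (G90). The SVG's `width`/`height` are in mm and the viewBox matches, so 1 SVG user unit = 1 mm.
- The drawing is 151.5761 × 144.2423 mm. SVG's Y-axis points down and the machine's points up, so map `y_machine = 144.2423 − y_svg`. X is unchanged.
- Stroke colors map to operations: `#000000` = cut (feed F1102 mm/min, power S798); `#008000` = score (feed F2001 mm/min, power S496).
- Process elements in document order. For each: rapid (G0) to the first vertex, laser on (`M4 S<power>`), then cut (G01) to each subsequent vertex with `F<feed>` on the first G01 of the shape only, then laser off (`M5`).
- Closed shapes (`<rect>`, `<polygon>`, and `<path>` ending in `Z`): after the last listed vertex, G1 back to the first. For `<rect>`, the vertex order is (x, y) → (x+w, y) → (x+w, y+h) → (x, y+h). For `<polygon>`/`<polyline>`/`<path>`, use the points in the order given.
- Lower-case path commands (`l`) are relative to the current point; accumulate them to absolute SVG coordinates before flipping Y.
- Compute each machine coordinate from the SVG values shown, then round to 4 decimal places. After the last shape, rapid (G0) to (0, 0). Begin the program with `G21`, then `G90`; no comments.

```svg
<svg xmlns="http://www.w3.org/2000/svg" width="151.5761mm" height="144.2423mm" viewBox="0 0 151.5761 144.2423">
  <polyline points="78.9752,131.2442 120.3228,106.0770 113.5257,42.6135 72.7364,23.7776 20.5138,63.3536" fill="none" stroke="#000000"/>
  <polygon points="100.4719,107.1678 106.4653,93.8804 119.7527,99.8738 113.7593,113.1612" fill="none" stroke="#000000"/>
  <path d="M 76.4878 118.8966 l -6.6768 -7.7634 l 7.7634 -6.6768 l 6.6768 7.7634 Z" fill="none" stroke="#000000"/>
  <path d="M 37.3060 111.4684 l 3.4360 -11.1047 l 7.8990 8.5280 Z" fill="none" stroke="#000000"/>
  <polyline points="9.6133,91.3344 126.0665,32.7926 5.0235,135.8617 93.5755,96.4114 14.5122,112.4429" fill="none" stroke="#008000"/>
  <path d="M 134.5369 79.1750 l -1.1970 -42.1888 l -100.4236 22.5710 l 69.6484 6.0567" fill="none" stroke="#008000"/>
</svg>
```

viewBox `0 0 151.5761 144.2423` with mm width/height → 1 unit = 1 mm. Flip: y_m = 144.2423 − y_svg.

**Shape 1** — `<polyline>` open polyline, stroke `#000000` → cut (S798, F1102). Machine vertices: (78.9752,12.9981) → (120.3228,38.1653) → (113.5257,101.6288) → (72.7364,120.4647) → (20.5138,80.8887). Open path.

**Shape 2** — `<polygon>` regular polygon, stroke `#000000` → cut (S798, F1102). Machine vertices: (100.4719,37.0745) → (106.4653,50.3619) → (119.7527,44.3685) → (113.7593,31.0811) → (100.4719,37.0745). Closed: final G1 returns to the first vertex.

**Shape 3** — `<path>` regular polygon, stroke `#000000` → cut (S798, F1102). Machine vertices: (76.4878,25.3457) → (69.8110,33.1091) → (77.5744,39.7859) → (84.2512,32.0225) → (76.4878,25.3457). Closed: final G1 returns to the first vertex.

**Shape 4** — `<path>` regular polygon, stroke `#000000` → cut (S798, F1102). Machine vertices: (37.3060,32.7739) → (40.7420,43.8786) → (48.6410,35.3506) → (37.3060,32.7739). Closed: final G1 returns to the first vertex.

**Shape 5** — `<polyline>` open polyline, stroke `#008000` → score (S496, F2001). Machine vertices: (9.6133,52.9079) → (126.0665,111.4497) → (5.0235,8.3806) → (93.5755,47.8309) → (14.5122,31.7994). Open path.

**Shape 6** — `<path>` open polyline, stroke `#008000` → score (S496, F2001). Machine vertices: (134.5369,65.0673) → (133.3399,107.2561) → (32.9163,84.6851) → (102.5647,78.6284). Open path.

G21
G90
G0 X78.9752 Y12.9981
M4 S798
G01 X120.3228 Y38.1653 F1102
G01 X113.5257 Y101.6288
G01 X72.7364 Y120.4647
G01 X20.5138 Y80.8887
M5
G0 X100.4719 Y37.0745
M4 S798
G01 X106.4653 Y50.3619 F1102
G01 X119.7527 Y44.3685
G01 X113.7593 Y31.0811
G01 X100.4719 Y37.0745
M5
G0 X76.4878 Y25.3457
M4 S798
G01 X69.8110 Y33.1091 F1102
G01 X77.5744 Y39.7859
G01 X84.2512 Y32.0225
G01 X76.4878 Y25.3457
M5
G0 X37.3060 Y32.7739
M4 S798
G01 X40.7420 Y43.8786 F1102
G01 X48.6410 Y35.3506
G01 X37.3060 Y32.7739
M5
G0 X9.6133 Y52.9079
M4 S496
G01 X126.0665 Y111.4497 F2001
G01 X5.0235 Y8.3806
G01 X93.5755 Y47.8309
G01 X14.5122 Y31.7994
M5
G0 X134.5369 Y65.0673
M4 S496
G01 X133.3399 Y107.2561 F2001
G01 X32.9163 Y84.6851
G01 X102.5647 Y78.6284
M5
G0 X0.0000 Y0.0000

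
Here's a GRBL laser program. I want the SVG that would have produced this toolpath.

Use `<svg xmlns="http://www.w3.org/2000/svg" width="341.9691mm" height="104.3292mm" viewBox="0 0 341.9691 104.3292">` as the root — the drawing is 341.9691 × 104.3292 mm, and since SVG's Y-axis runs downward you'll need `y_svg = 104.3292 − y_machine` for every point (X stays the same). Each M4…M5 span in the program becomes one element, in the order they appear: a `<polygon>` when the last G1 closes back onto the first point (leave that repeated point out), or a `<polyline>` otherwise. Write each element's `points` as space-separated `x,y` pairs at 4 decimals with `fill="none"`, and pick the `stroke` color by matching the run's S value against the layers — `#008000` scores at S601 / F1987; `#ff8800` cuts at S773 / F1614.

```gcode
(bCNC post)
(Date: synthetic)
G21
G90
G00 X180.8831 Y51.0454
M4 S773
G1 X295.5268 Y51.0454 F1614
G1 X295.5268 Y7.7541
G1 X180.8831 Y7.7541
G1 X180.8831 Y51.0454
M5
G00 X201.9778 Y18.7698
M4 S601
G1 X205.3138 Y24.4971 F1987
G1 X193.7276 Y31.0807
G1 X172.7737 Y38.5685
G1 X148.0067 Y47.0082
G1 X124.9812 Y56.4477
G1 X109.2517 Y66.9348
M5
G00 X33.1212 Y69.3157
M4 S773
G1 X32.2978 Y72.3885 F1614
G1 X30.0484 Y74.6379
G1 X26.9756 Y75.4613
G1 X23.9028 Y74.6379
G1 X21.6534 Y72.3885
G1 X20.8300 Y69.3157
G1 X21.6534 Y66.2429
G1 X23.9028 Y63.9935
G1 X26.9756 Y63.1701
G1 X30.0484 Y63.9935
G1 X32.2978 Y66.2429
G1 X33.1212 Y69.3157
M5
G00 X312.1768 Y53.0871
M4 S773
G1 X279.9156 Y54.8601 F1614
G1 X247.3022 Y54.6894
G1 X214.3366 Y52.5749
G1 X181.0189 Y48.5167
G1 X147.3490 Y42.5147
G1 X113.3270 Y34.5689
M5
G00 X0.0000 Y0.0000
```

<svg xmlns="http://www.w3.org/2000/svg" width="341.9691mm" height="104.3292mm" viewBox="0 0 341.9691 104.3292">
  <polygon points="180.8831,53.2838 295.5268,53.2838 295.5268,96.5751 180.8831,96.5751" fill="none" stroke="#ff8800"/>
  <polyline points="201.9778,85.5594 205.3138,79.8321 193.7276,73.2485 172.7737,65.7607 148.0067,57.3210 124.9812,47.8815 109.2517,37.3944" fill="none" stroke="#008000"/>
  <polygon points="33.1212,35.0135 32.2978,31.9407 30.0484,29.6913 26.9756,28.8679 23.9028,29.6913 21.6534,31.9407 20.8300,35.0135 21.6534,38.0863 23.9028,40.3357 26.9756,41.1591 30.0484,40.3357 32.2978,38.0863" fill="none" stroke="#ff8800"/>
  <polyline points="312.1768,51.2421 279.9156,49.4691 247.3022,49.6398 214.3366,51.7543 181.0189,55.8125 147.3490,61.8145 113.3270,69.7603" fill="none" stroke="#ff8800"/>
</svg>

Each laser-on run becomes one SVG element. Flip Y back into SVG space with y_svg = 104.3292 − y_machine.

Run 1: power S773 maps to stroke `#ff8800` (cut). The run returns to its start, so emit a `<polygon>` with points (Y-flipped): 180.8831,53.2838 295.5268,53.2838 295.5268,96.5751 180.8831,96.5751.

Run 2: power S601 maps to stroke `#008000` (score). The run is open, so emit a `<polyline>` with points (Y-flipped): 201.9778,85.5594 205.3138,79.8321 193.7276,73.2485 172.7737,65.7607 148.0067,57.3210 124.9812,47.8815 109.2517,37.3944.

Run 3: S773 ⇒ cut layer `#ff8800`. The run returns to its start, so emit a `<polygon>` with points (Y-flipped): 33.1212,35.0135 32.2978,31.9407 30.0484,29.6913 26.9756,28.8679 23.9028,29.6913 21.6534,31.9407 20.8300,35.0135 21.6534,38.0863 23.9028,40.3357 26.9756,41.1591 30.0484,40.3357 32.2978,38.0863.

Run 4: power S773 maps to stroke `#ff8800` (cut). The run is open, so emit a `<polyline>` with points (Y-flipped): 312.1768,51.2421 279.9156,49.4691 247.3022,49.6398 214.3366,51.7543 181.0189,55.8125 147.3490,61.8145 113.3270,69.7603.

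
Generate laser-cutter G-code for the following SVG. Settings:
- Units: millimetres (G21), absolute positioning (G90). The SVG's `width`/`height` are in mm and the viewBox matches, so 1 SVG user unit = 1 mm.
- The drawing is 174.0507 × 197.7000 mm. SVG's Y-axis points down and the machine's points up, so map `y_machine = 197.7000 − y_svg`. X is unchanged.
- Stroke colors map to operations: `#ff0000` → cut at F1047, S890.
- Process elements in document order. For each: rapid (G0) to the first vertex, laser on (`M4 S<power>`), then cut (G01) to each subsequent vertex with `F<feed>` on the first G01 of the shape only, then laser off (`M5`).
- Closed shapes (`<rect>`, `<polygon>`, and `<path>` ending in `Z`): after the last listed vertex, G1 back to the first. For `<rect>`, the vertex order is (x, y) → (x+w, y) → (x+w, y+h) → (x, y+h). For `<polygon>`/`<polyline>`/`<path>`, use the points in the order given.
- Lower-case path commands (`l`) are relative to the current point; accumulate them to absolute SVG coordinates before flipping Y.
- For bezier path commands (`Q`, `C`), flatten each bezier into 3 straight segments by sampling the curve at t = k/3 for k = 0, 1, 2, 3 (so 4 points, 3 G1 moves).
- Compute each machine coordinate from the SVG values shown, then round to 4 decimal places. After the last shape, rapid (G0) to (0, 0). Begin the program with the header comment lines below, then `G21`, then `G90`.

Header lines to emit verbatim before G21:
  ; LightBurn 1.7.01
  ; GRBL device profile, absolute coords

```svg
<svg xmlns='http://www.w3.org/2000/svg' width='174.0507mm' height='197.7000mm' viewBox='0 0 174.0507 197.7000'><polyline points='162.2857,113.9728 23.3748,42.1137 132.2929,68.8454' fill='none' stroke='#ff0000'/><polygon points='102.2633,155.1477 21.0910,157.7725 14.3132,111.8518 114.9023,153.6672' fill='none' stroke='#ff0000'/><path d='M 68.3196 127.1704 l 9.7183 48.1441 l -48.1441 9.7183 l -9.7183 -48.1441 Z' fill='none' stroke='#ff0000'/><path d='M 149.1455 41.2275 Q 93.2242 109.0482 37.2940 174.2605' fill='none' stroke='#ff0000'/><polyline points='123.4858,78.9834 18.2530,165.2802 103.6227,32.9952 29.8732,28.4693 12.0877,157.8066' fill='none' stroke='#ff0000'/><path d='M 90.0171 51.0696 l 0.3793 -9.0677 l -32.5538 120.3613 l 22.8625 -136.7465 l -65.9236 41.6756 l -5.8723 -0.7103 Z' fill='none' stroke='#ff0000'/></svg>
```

; LightBurn 1.7.01
; GRBL device profile, absolute coords
G21
G90
G0 X162.2857 Y83.7272
M4 S890
G01 X23.3748 Y155.5863 F1047
G01 X132.2929 Y128.8546
M5
G0 X102.2633 Y42.5523
M4 S890
G01 X21.0910 Y39.9275 F1047
G01 X14.3132 Y85.8482
G01 X114.9023 Y44.0328
G01 X102.2633 Y42.5523
M5
G0 X68.3196 Y70.5296
M4 S890
G01 X78.0379 Y22.3855 F1047
G01 X29.8938 Y12.6672
G01 X20.1755 Y60.8113
G01 X68.3196 Y70.5296
M5
G0 X149.1455 Y156.4725
M4 S890
G01 X111.8636 Y111.5485 F1047
G01 X74.5798 Y67.2042
G01 X37.2940 Y23.4395
M5
G0 X123.4858 Y118.7166
M4 S890
G01 X18.2530 Y32.4198 F1047
G01 X103.6227 Y164.7048
G01 X29.8732 Y169.2307
G01 X12.0877 Y39.8934
M5
G0 X90.0171 Y146.6304
M4 S890
G01 X90.3964 Y155.6981 F1047
G01 X57.8426 Y35.3368
G01 X80.7051 Y172.0833
G01 X14.7815 Y130.4077
G01 X8.9092 Y131.1180
G01 X90.0171 Y146.6304
M5
G0 X0.0000 Y0.0000

1 u = 1 mm; y_m = 197.7000 − y.

[1] `<polyline>` open polyline, #ff0000→cut S890 F1047: (162.2857,83.7272) → (23.3748,155.5863) → (132.2929,128.8546)

[2] `<polygon>` closed polygon, #ff0000→cut S890 F1047: (102.2633,42.5523) → (21.0910,39.9275) → (14.3132,85.8482) → (114.9023,44.0328) → (102.2633,42.5523) (closed)

[3] `<path>` regular polygon, #ff0000→cut S890 F1047: (68.3196,70.5296) → (78.0379,22.3855) → (29.8938,12.6672) → (20.1755,60.8113) → (68.3196,70.5296) (closed)

[4] `<path>` quadratic bezier, #ff0000→cut S890 F1047: (149.1455,156.4725) → (111.8636,111.5485) → (74.5798,67.2042) → (37.2940,23.4395)

[5] `<polyline>` open polyline, #ff0000→cut S890 F1047: (123.4858,118.7166) → (18.2530,32.4198) → (103.6227,164.7048) → (29.8732,169.2307) → (12.0877,39.8934)

[6] `<path>` closed polygon, #ff0000→cut S890 F1047: (90.0171,146.6304) → (90.3964,155.6981) → (57.8426,35.3368) → (80.7051,172.0833) → (14.7815,130.4077) → (8.9092,131.1180) → (90.0171,146.6304) (closed)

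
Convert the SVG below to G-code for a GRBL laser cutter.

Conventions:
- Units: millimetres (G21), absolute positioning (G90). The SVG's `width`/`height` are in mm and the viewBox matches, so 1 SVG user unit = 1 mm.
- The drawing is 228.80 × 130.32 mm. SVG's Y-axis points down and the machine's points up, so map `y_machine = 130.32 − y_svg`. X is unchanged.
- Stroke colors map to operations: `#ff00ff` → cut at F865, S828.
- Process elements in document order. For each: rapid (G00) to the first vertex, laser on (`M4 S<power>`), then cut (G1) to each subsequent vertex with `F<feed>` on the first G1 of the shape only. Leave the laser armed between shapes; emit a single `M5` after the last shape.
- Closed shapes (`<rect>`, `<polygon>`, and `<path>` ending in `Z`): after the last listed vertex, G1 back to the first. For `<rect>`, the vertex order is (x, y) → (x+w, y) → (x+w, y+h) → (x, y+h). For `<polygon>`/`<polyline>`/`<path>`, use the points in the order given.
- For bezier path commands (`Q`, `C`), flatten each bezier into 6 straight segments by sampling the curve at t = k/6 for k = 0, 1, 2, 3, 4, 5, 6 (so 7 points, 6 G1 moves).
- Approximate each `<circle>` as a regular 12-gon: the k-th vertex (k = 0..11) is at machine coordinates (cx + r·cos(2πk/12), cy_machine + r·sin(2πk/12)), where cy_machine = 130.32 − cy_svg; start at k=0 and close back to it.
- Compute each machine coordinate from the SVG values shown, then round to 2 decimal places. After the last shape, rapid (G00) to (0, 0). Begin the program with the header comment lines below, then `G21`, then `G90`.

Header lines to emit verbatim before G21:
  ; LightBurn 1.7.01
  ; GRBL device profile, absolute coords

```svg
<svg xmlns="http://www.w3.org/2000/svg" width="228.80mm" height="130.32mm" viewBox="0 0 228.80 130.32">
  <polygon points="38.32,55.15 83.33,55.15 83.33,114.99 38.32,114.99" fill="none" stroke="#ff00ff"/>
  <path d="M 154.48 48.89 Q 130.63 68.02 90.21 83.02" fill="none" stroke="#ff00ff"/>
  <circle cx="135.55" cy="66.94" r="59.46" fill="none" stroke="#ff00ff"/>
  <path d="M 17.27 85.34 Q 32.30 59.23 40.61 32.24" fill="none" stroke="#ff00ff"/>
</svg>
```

Since the viewBox matches the mm dimensions, user units are millimetres directly. The only transform is the Y-flip y_m = 130.32 − y_svg.

Shape 1 is a rectangle drawn with `<polygon>`. Its stroke #ff00ff means cut at S828, F865. After flipping Y the toolpath is (38.32,75.17) → (83.33,75.17) → (83.33,15.33) → (38.32,15.33) → (38.32,75.17), returning to the start.

Shape 2 is a quadratic bezier drawn with `<path>`. Its stroke #ff00ff means cut at S828, F865. After flipping Y the toolpath is (154.48,81.43) → (146.07,75.17) → (136.74,69.14) → (126.49,63.33) → (115.32,57.76) → (103.22,52.41) → (90.21,47.30).

Shape 3 is a circle drawn with `<circle>`. Its stroke #ff00ff means cut at S828, F865. After flipping Y the toolpath is (195.01,63.38) → (187.04,93.11) → (165.28,114.87) → (135.55,122.84) → (105.82,114.87) → (84.06,93.11) → (76.09,63.38) → (84.06,33.65) → (105.82,11.89) → (135.55,3.92) → (165.28,11.89) → (187.04,33.65) → (195.01,63.38), returning to the start.

Shape 4 is a quadratic bezier drawn with `<path>`. Its stroke #ff00ff means cut at S828, F865. After flipping Y the toolpath is (17.27,44.98) → (22.09,53.71) → (26.54,62.48) → (30.62,71.31) → (34.32,80.18) → (37.65,89.11) → (40.61,98.08).

; LightBurn 1.7.01
; GRBL device profile, absolute coords
G21
G90
G00 X38.32 Y75.17
M4 S828
G1 X83.33 Y75.17 F865
G1 X83.33 Y15.33
G1 X38.32 Y15.33
G1 X38.32 Y75.17
G00 X154.48 Y81.43
M4 S828
G1 X146.07 Y75.17 F865
G1 X136.74 Y69.14
G1 X126.49 Y63.33
G1 X115.32 Y57.76
G1 X103.22 Y52.41
G1 X90.21 Y47.30
G00 X195.01 Y63.38
M4 S828
G1 X187.04 Y93.11 F865
G1 X165.28 Y114.87
G1 X135.55 Y122.84
G1 X105.82 Y114.87
G1 X84.06 Y93.11
G1 X76.09 Y63.38
G1 X84.06 Y33.65
G1 X105.82 Y11.89
G1 X135.55 Y3.92
G1 X165.28 Y11.89
G1 X187.04 Y33.65
G1 X195.01 Y63.38
G00 X17.27 Y44.98
M4 S828
G1 X22.09 Y53.71 F865
G1 X26.54 Y62.48
G1 X30.62 Y71.31
G1 X34.32 Y80.18
G1 X37.65 Y89.11
G1 X40.61 Y98.08
M5
G00 X0.00 Y0.00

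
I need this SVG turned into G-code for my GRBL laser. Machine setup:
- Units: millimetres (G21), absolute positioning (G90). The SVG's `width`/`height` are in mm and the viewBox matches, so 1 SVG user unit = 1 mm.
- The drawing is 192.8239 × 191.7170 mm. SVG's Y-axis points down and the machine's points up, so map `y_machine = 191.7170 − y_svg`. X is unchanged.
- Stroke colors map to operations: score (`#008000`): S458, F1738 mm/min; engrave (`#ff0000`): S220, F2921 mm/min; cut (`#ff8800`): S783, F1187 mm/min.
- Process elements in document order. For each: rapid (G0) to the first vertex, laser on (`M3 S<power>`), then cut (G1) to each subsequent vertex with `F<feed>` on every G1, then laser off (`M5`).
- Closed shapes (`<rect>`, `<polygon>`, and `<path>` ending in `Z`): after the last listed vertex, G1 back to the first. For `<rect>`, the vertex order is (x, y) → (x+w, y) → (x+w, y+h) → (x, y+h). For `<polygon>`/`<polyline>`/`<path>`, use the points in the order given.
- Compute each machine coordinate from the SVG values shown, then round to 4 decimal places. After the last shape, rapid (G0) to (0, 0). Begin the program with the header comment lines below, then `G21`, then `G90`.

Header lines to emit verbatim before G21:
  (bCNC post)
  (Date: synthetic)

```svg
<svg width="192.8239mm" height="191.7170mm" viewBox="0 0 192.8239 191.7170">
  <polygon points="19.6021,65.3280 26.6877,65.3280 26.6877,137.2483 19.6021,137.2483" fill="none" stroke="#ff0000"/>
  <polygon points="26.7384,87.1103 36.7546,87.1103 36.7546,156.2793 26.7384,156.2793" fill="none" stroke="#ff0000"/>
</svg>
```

Since the viewBox matches the mm dimensions, user units are millimetres directly. The only transform is the Y-flip y_m = 191.7170 − y_svg.

Shape 1 is a rectangle drawn with `<polygon>`. Its stroke #ff0000 means engrave at S220, F2921. After flipping Y the toolpath is (19.6021,126.3890) → (26.6877,126.3890) → (26.6877,54.4687) → (19.6021,54.4687) → (19.6021,126.3890), returning to the start.

Shape 2 is a rectangle drawn with `<polygon>`. Its stroke #ff0000 means engrave at S220, F2921. After flipping Y the toolpath is (26.7384,104.6067) → (36.7546,104.6067) → (36.7546,35.4377) → (26.7384,35.4377) → (26.7384,104.6067), returning to the start.

(bCNC post)
(Date: synthetic)
G21
G90
G0 X19.6021 Y126.3890
M3 S220
G1 X26.6877 Y126.3890 F2921
G1 X26.6877 Y54.4687 F2921
G1 X19.6021 Y54.4687 F2921
G1 X19.6021 Y126.3890 F2921
M5
G0 X26.7384 Y104.6067
M3 S220
G1 X36.7546 Y104.6067 F2921
G1 X36.7546 Y35.4377 F2921
G1 X26.7384 Y35.4377 F2921
G1 X26.7384 Y104.6067 F2921
M5
G0 X0.0000 Y0.0000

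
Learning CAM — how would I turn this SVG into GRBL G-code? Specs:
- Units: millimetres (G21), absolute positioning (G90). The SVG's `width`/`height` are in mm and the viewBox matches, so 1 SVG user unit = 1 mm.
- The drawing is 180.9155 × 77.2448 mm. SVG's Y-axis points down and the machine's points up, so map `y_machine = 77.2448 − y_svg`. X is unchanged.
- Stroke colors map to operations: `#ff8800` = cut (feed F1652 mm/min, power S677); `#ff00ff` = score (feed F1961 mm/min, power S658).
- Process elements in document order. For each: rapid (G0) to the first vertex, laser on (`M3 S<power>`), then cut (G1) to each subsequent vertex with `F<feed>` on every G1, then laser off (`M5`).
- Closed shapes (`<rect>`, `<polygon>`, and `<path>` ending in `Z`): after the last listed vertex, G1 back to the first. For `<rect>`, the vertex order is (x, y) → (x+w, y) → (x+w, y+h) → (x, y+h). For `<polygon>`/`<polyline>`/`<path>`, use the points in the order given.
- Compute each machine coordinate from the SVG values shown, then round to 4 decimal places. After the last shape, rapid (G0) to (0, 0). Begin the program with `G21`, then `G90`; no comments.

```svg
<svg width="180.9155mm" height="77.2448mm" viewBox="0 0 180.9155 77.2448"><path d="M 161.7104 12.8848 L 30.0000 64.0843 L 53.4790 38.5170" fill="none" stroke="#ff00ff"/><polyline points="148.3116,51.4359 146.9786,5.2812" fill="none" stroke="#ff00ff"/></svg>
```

G21
G90
G0 X161.7104 Y64.3600
M3 S658
G1 X30.0000 Y13.1605 F1961
G1 X53.4790 Y38.7278 F1961
M5
G0 X148.3116 Y25.8089
M3 S658
G1 X146.9786 Y71.9636 F1961
M5
G0 X0.0000 Y0.0000

Since the viewBox matches the mm dimensions, user units are millimetres directly. The only transform is the Y-flip y_m = 77.2448 − y_svg.

Shape 1 is a open polyline drawn with `<path>`. Its stroke #ff00ff means score at S658, F1961. After flipping Y the toolpath is (161.7104,64.3600) → (30.0000,13.1605) → (53.4790,38.7278).

Shape 2 is a line segment drawn with `<polyline>`. Its stroke #ff00ff means score at S658, F1961. After flipping Y the toolpath is (148.3116,25.8089) → (146.9786,71.9636).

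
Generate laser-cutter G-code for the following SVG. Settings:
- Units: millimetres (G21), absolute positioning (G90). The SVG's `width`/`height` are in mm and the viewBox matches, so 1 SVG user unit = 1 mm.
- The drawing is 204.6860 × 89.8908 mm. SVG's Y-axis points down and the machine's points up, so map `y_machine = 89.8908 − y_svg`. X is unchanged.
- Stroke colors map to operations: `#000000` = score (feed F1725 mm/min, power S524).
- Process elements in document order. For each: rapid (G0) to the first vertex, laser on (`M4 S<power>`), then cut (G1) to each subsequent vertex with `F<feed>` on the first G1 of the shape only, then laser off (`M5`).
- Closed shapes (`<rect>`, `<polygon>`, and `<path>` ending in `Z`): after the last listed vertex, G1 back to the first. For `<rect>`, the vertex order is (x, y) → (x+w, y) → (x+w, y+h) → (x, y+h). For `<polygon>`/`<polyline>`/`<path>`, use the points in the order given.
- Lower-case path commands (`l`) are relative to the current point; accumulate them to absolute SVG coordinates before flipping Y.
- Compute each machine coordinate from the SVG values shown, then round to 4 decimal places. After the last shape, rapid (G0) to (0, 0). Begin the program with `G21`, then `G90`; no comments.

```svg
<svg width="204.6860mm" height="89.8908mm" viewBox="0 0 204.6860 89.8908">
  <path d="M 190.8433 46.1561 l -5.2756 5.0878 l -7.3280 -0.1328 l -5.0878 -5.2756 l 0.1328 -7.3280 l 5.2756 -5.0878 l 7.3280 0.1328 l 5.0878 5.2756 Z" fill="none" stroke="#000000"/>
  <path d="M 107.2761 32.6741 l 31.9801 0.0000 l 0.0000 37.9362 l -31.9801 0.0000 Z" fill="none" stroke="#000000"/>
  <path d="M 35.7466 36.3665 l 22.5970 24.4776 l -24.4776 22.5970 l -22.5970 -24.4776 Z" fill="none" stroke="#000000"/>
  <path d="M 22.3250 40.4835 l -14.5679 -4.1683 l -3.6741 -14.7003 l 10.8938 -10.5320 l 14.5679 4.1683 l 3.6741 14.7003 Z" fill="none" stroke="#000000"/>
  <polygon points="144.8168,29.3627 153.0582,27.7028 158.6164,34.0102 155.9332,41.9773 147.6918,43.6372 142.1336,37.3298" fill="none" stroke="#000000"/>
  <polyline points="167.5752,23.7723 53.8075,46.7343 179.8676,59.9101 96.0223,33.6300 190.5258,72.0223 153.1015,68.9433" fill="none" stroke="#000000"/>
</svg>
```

G21
G90
G0 X190.8433 Y43.7347
M4 S524
G1 X185.5677 Y38.6469 F1725
G1 X178.2397 Y38.7797
G1 X173.1519 Y44.0553
G1 X173.2847 Y51.3833
G1 X178.5603 Y56.4711
G1 X185.8883 Y56.3383
G1 X190.9761 Y51.0627
G1 X190.8433 Y43.7347
M5
G0 X107.2761 Y57.2167
M4 S524
G1 X139.2562 Y57.2167 F1725
G1 X139.2562 Y19.2805
G1 X107.2761 Y19.2805
G1 X107.2761 Y57.2167
M5
G0 X35.7466 Y53.5243
M4 S524
G1 X58.3436 Y29.0467 F1725
G1 X33.8660 Y6.4497
G1 X11.2690 Y30.9273
G1 X35.7466 Y53.5243
M5
G0 X22.3250 Y49.4073
M4 S524
G1 X7.7571 Y53.5756 F1725
G1 X4.0830 Y68.2759
G1 X14.9768 Y78.8079
G1 X29.5447 Y74.6396
G1 X33.2188 Y59.9393
G1 X22.3250 Y49.4073
M5
G0 X144.8168 Y60.5281
M4 S524
G1 X153.0582 Y62.1880 F1725
G1 X158.6164 Y55.8806
G1 X155.9332 Y47.9135
G1 X147.6918 Y46.2536
G1 X142.1336 Y52.5610
G1 X144.8168 Y60.5281
M5
G0 X167.5752 Y66.1185
M4 S524
G1 X53.8075 Y43.1565 F1725
G1 X179.8676 Y29.9807
G1 X96.0223 Y56.2608
G1 X190.5258 Y17.8685
G1 X153.1015 Y20.9475
M5
G0 X0.0000 Y0.0000

1 u = 1 mm; y_m = 89.8908 − y.

[1] `<path>` regular polygon, #000000→score S524 F1725: (190.8433,43.7347) → (185.5677,38.6469) → (178.2397,38.7797) → (173.1519,44.0553) → (173.2847,51.3833) → (178.5603,56.4711) → (185.8883,56.3383) → (190.9761,51.0627) → (190.8433,43.7347) (closed)

[2] `<path>` rectangle, #000000→score S524 F1725: (107.2761,57.2167) → (139.2562,57.2167) → (139.2562,19.2805) → (107.2761,19.2805) → (107.2761,57.2167) (closed)

[3] `<path>` regular polygon, #000000→score S524 F1725: (35.7466,53.5243) → (58.3436,29.0467) → (33.8660,6.4497) → (11.2690,30.9273) → (35.7466,53.5243) (closed)

[4] `<path>` regular polygon, #000000→score S524 F1725: (22.3250,49.4073) → (7.7571,53.5756) → (4.0830,68.2759) → (14.9768,78.8079) → (29.5447,74.6396) → (33.2188,59.9393) → (22.3250,49.4073) (closed)

[5] `<polygon>` regular polygon, #000000→score S524 F1725: (144.8168,60.5281) → (153.0582,62.1880) → (158.6164,55.8806) → (155.9332,47.9135) → (147.6918,46.2536) → (142.1336,52.5610) → (144.8168,60.5281) (closed)

[6] `<polyline>` open polyline, #000000→score S524 F1725: (167.5752,66.1185) → (53.8075,43.1565) → (179.8676,29.9807) → (96.0223,56.2608) → (190.5258,17.8685) → (153.1015,20.9475)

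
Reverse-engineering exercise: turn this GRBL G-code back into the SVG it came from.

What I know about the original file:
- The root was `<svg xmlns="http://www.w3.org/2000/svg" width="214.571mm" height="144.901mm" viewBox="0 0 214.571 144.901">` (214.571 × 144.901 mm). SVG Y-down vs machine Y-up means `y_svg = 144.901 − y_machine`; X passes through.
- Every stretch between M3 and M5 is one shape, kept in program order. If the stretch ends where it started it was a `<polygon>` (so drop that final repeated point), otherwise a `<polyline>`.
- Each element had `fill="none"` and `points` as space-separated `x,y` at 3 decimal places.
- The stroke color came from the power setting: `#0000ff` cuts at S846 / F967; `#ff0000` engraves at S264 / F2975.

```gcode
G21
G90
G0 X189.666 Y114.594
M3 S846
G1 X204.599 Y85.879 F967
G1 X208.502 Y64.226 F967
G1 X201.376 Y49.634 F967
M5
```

<svg xmlns="http://www.w3.org/2000/svg" width="214.571mm" height="144.901mm" viewBox="0 0 214.571 144.901">
  <polyline points="189.666,30.307 204.599,59.022 208.502,80.675 201.376,95.267" fill="none" stroke="#0000ff"/>
</svg>

y_svg = 144.901 − y_m. Every run uses S846, so all elements get stroke `#0000ff` (cut).

[1] open run; points: 189.666,30.307 204.599,59.022 208.502,80.675 201.376,95.267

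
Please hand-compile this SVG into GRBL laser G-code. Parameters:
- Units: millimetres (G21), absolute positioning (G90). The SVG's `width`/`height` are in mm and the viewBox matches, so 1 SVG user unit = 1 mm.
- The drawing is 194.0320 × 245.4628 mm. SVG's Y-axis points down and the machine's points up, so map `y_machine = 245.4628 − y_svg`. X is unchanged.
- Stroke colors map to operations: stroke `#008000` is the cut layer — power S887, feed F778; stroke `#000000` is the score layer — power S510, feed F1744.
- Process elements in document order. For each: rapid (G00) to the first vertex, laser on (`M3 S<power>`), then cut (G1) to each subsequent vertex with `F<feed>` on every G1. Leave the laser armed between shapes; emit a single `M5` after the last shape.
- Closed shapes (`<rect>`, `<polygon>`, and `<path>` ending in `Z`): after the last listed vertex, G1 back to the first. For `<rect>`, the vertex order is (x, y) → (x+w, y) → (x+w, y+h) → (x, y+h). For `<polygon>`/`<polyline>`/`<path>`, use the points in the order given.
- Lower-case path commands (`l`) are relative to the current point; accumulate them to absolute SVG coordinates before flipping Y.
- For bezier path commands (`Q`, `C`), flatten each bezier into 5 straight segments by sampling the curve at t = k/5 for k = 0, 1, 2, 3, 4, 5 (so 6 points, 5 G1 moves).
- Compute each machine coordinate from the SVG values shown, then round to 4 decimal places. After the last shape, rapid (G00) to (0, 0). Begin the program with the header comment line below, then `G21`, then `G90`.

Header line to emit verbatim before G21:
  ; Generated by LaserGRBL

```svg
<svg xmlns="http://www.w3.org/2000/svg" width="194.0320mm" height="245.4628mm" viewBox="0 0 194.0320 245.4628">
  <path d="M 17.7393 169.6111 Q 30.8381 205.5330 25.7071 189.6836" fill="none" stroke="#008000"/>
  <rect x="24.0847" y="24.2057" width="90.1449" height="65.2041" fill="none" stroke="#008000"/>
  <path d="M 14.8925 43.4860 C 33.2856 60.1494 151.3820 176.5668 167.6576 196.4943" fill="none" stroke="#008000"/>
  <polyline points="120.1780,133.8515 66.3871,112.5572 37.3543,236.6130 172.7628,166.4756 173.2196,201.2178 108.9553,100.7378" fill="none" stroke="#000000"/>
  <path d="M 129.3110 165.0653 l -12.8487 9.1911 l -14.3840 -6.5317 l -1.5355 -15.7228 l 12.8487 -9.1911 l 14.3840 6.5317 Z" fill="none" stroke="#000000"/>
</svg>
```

Since the viewBox matches the mm dimensions, user units are millimetres directly. The only transform is the Y-flip y_m = 245.4628 − y_svg.

Shape 1 is a quadratic bezier drawn with `<path>`. Its stroke #008000 means cut at S887, F778. After flipping Y the toolpath is (17.7393,75.8517) → (22.2496,63.5538) → (25.3016,55.3976) → (26.8951,51.3831) → (27.0303,51.5103) → (25.7071,55.7792).

Shape 2 is a rectangle drawn with `<rect>`. Its stroke #008000 means cut at S887, F778. After flipping Y the toolpath is (24.0847,221.2571) → (114.2296,221.2571) → (114.2296,156.0530) → (24.0847,156.0530) → (24.0847,221.2571), returning to the start.

Shape 3 is a cubic bezier drawn with `<path>`. Its stroke #008000 means cut at S887, F778. After flipping Y the toolpath is (14.8925,201.9768) → (36.2806,181.5782) → (71.9243,146.6584) → (112.1504,106.6370) → (147.2859,70.9338) → (167.6576,48.9685).

Shape 4 is a open polyline drawn with `<polyline>`. Its stroke #000000 means score at S510, F1744. After flipping Y the toolpath is (120.1780,111.6113) → (66.3871,132.9056) → (37.3543,8.8498) → (172.7628,78.9872) → (173.2196,44.2450) → (108.9553,144.7250).

Shape 5 is a regular polygon drawn with `<path>`. Its stroke #000000 means score at S510, F1744. After flipping Y the toolpath is (129.3110,80.3975) → (116.4623,71.2064) → (102.0783,77.7381) → (100.5428,93.4609) → (113.3915,102.6520) → (127.7755,96.1203) → (129.3110,80.3975), returning to the start.

; Generated by LaserGRBL
G21
G90
G00 X17.7393 Y75.8517
M3 S887
G1 X22.2496 Y63.5538 F778
G1 X25.3016 Y55.3976 F778
G1 X26.8951 Y51.3831 F778
G1 X27.0303 Y51.5103 F778
G1 X25.7071 Y55.7792 F778
G00 X24.0847 Y221.2571
M3 S887
G1 X114.2296 Y221.2571 F778
G1 X114.2296 Y156.0530 F778
G1 X24.0847 Y156.0530 F778
G1 X24.0847 Y221.2571 F778
G00 X14.8925 Y201.9768
M3 S887
G1 X36.2806 Y181.5782 F778
G1 X71.9243 Y146.6584 F778
G1 X112.1504 Y106.6370 F778
G1 X147.2859 Y70.9338 F778
G1 X167.6576 Y48.9685 F778
G00 X120.1780 Y111.6113
M3 S510
G1 X66.3871 Y132.9056 F1744
G1 X37.3543 Y8.8498 F1744
G1 X172.7628 Y78.9872 F1744
G1 X173.2196 Y44.2450 F1744
G1 X108.9553 Y144.7250 F1744
G00 X129.3110 Y80.3975
M3 S510
G1 X116.4623 Y71.2064 F1744
G1 X102.0783 Y77.7381 F1744
G1 X100.5428 Y93.4609 F1744
G1 X113.3915 Y102.6520 F1744
G1 X127.7755 Y96.1203 F1744
G1 X129.3110 Y80.3975 F1744
M5
G00 X0.0000 Y0.0000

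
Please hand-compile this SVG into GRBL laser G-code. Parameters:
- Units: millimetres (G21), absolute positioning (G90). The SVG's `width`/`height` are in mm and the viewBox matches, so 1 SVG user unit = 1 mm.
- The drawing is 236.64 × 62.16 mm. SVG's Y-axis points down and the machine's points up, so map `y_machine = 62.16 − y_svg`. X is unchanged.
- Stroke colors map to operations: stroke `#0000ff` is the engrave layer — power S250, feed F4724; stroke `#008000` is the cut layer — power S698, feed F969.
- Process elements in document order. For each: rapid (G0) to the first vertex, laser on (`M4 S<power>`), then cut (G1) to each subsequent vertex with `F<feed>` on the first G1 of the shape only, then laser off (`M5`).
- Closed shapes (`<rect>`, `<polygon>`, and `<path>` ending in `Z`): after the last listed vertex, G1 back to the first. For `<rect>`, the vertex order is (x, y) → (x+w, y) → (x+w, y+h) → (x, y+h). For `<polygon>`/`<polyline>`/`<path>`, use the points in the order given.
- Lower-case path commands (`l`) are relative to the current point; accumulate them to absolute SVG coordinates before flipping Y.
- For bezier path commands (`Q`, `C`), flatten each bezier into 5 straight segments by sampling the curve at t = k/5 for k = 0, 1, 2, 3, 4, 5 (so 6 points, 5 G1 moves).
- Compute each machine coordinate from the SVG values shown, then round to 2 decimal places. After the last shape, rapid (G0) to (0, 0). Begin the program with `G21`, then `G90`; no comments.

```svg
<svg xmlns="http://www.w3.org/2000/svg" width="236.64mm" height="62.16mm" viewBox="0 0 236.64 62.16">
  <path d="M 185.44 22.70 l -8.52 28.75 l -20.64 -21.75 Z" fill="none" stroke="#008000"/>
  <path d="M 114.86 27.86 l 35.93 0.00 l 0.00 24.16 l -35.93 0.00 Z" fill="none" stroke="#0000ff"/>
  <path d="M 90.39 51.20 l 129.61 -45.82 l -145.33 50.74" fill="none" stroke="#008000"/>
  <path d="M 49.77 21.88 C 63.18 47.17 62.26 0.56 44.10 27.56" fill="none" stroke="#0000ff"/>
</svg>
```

Since the viewBox matches the mm dimensions, user units are millimetres directly. The only transform is the Y-flip y_m = 62.16 − y_svg.

Shape 1 is a regular polygon drawn with `<path>`. Its stroke #008000 means cut at S698, F969. After flipping Y the toolpath is (185.44,39.46) → (176.92,10.71) → (156.28,32.46) → (185.44,39.46), returning to the start.

Shape 2 is a rectangle drawn with `<path>`. Its stroke #0000ff means engrave at S250, F4724. After flipping Y the toolpath is (114.86,34.30) → (150.79,34.30) → (150.79,10.14) → (114.86,10.14) → (114.86,34.30), returning to the start.

Shape 3 is a open polyline drawn with `<path>`. Its stroke #008000 means cut at S698, F969. After flipping Y the toolpath is (90.39,10.96) → (220.00,56.78) → (74.67,6.04).

Shape 4 is a cubic bezier drawn with `<path>`. Its stroke #0000ff means engrave at S250, F4724. After flipping Y the toolpath is (49.77,40.28) → (56.07,32.57) → (58.80,35.13) → (57.80,40.98) → (52.95,43.13) → (44.10,34.60).

G21
G90
G0 X185.44 Y39.46
M4 S698
G1 X176.92 Y10.71 F969
G1 X156.28 Y32.46
G1 X185.44 Y39.46
M5
G0 X114.86 Y34.30
M4 S250
G1 X150.79 Y34.30 F4724
G1 X150.79 Y10.14
G1 X114.86 Y10.14
G1 X114.86 Y34.30
M5
G0 X90.39 Y10.96
M4 S698
G1 X220.00 Y56.78 F969
G1 X74.67 Y6.04
M5
G0 X49.77 Y40.28
M4 S250
G1 X56.07 Y32.57 F4724
G1 X58.80 Y35.13
G1 X57.80 Y40.98
G1 X52.95 Y43.13
G1 X44.10 Y34.60
M5
G0 X0.00 Y0.00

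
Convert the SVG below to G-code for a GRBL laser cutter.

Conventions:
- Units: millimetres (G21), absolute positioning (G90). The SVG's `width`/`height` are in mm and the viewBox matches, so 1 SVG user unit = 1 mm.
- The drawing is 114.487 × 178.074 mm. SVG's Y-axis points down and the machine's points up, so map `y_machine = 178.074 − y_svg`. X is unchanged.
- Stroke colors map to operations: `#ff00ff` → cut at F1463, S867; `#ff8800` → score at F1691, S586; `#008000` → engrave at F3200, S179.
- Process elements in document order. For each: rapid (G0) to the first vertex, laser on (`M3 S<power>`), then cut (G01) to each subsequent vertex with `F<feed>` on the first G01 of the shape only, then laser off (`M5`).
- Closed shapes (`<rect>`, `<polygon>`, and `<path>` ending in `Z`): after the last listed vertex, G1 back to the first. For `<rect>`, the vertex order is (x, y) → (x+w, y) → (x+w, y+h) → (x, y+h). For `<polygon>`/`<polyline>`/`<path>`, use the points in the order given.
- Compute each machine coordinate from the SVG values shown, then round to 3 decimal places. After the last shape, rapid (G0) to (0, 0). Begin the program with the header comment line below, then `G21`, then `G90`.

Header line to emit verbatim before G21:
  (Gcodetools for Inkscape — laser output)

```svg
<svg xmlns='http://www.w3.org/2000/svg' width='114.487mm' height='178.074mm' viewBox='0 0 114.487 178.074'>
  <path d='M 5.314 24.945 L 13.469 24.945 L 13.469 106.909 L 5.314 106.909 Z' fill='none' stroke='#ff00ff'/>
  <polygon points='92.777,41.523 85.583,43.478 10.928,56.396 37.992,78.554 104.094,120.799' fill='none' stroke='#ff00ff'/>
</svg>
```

(Gcodetools for Inkscape — laser output)
G21
G90
G0 X5.314 Y153.129
M3 S867
G01 X13.469 Y153.129 F1463
G01 X13.469 Y71.165
G01 X5.314 Y71.165
G01 X5.314 Y153.129
M5
G0 X92.777 Y136.551
M3 S867
G01 X85.583 Y134.596 F1463
G01 X10.928 Y121.678
G01 X37.992 Y99.520
G01 X104.094 Y57.275
G01 X92.777 Y136.551
M5
G0 X0.000 Y0.000

Since the viewBox matches the mm dimensions, user units are millimetres directly. The only transform is the Y-flip y_m = 178.074 − y_svg.

Shape 1 is a rectangle drawn with `<path>`. Its stroke #ff00ff means cut at S867, F1463. After flipping Y the toolpath is (5.314,153.129) → (13.469,153.129) → (13.469,71.165) → (5.314,71.165) → (5.314,153.129), returning to the start.

Shape 2 is a closed polygon drawn with `<polygon>`. Its stroke #ff00ff means cut at S867, F1463. After flipping Y the toolpath is (92.777,136.551) → (85.583,134.596) → (10.928,121.678) → (37.992,99.520) → (104.094,57.275) → (92.777,136.551), returning to the start.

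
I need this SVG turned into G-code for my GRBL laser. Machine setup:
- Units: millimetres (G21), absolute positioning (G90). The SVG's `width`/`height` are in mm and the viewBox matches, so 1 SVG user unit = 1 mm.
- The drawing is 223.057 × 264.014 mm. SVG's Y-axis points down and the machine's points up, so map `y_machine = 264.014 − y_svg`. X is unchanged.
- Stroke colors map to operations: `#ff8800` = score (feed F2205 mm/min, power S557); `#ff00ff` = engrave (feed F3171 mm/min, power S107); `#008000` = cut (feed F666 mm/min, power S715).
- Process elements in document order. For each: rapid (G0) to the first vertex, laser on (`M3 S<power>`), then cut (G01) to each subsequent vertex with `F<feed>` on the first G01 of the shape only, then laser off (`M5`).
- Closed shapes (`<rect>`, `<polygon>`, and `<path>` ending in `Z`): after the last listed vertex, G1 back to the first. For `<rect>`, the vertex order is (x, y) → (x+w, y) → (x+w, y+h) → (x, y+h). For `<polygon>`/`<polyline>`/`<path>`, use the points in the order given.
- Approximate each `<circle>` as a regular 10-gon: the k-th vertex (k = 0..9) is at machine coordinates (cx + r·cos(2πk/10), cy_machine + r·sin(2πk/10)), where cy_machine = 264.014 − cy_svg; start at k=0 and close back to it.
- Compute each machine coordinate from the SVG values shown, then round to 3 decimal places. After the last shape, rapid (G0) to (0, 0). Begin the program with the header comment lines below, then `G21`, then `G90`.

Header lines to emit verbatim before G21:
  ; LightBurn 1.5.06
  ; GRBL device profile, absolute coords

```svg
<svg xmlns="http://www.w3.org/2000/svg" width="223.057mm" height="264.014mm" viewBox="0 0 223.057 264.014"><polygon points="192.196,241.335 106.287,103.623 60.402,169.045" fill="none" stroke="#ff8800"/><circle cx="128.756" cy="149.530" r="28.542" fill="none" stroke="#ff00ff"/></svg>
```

; LightBurn 1.5.06
; GRBL device profile, absolute coords
G21
G90
G0 X192.196 Y22.679
M3 S557
G01 X106.287 Y160.391 F2205
G01 X60.402 Y94.969
G01 X192.196 Y22.679
M5
G0 X157.298 Y114.484
M3 S107
G01 X151.847 Y131.261 F3171
G01 X137.576 Y141.629
G01 X119.936 Y141.629
G01 X105.665 Y131.261
G01 X100.214 Y114.484
G01 X105.665 Y97.707
G01 X119.936 Y87.339
G01 X137.576 Y87.339
G01 X151.847 Y97.707
G01 X157.298 Y114.484
M5
G0 X0.000 Y0.000

Since the viewBox matches the mm dimensions, user units are millimetres directly. The only transform is the Y-flip y_m = 264.014 − y_svg.

Shape 1 is a closed polygon drawn with `<polygon>`. Its stroke #ff8800 means score at S557, F2205. After flipping Y the toolpath is (192.196,22.679) → (106.287,160.391) → (60.402,94.969) → (192.196,22.679), returning to the start.

Shape 2 is a circle drawn with `<circle>`. Its stroke #ff00ff means engrave at S107, F3171. After flipping Y the toolpath is (157.298,114.484) → (151.847,131.261) → (137.576,141.629) → (119.936,141.629) → (105.665,131.261) → (100.214,114.484) → (105.665,97.707) → (119.936,87.339) → (137.576,87.339) → (151.847,97.707) → (157.298,114.484), returning to the start.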